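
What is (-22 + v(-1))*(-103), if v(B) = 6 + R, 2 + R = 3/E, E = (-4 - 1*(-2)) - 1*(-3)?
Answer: 1545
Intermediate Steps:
E = 1 (E = (-4 + 2) + 3 = -2 + 3 = 1)
R = 1 (R = -2 + 3/1 = -2 + 3*1 = -2 + 3 = 1)
v(B) = 7 (v(B) = 6 + 1 = 7)
(-22 + v(-1))*(-103) = (-22 + 7)*(-103) = -15*(-103) = 1545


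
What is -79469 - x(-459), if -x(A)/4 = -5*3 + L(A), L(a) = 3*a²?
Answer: 2448643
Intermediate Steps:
x(A) = 60 - 12*A² (x(A) = -4*(-5*3 + 3*A²) = -4*(-15 + 3*A²) = 60 - 12*A²)
-79469 - x(-459) = -79469 - (60 - 12*(-459)²) = -79469 - (60 - 12*210681) = -79469 - (60 - 2528172) = -79469 - 1*(-2528112) = -79469 + 2528112 = 2448643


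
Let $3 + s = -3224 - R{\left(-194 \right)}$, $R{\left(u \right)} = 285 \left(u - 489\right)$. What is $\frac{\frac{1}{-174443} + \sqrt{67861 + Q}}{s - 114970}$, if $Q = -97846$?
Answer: $- \frac{1}{13337562894} + \frac{i \sqrt{29985}}{76458} \approx -7.4976 \cdot 10^{-11} + 0.0022648 i$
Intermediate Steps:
$R{\left(u \right)} = -139365 + 285 u$ ($R{\left(u \right)} = 285 \left(-489 + u\right) = -139365 + 285 u$)
$s = 191428$ ($s = -3 - \left(-136141 - 55290\right) = -3 - -191431 = -3 + \left(-3224 + 194655\right) = -3 + 191431 = 191428$)
$\frac{\frac{1}{-174443} + \sqrt{67861 + Q}}{s - 114970} = \frac{\frac{1}{-174443} + \sqrt{67861 - 97846}}{191428 - 114970} = \frac{- \frac{1}{174443} + \sqrt{-29985}}{76458} = \left(- \frac{1}{174443} + i \sqrt{29985}\right) \frac{1}{76458} = - \frac{1}{13337562894} + \frac{i \sqrt{29985}}{76458}$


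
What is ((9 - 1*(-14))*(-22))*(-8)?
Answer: 4048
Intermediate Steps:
((9 - 1*(-14))*(-22))*(-8) = ((9 + 14)*(-22))*(-8) = (23*(-22))*(-8) = -506*(-8) = 4048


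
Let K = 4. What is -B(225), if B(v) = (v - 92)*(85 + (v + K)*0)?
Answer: -11305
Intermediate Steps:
B(v) = -7820 + 85*v (B(v) = (v - 92)*(85 + (v + 4)*0) = (-92 + v)*(85 + (4 + v)*0) = (-92 + v)*(85 + 0) = (-92 + v)*85 = -7820 + 85*v)
-B(225) = -(-7820 + 85*225) = -(-7820 + 19125) = -1*11305 = -11305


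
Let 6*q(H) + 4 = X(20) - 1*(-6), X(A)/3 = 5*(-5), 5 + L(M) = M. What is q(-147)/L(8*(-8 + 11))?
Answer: -73/114 ≈ -0.64035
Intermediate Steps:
L(M) = -5 + M
X(A) = -75 (X(A) = 3*(5*(-5)) = 3*(-25) = -75)
q(H) = -73/6 (q(H) = -⅔ + (-75 - 1*(-6))/6 = -⅔ + (-75 + 6)/6 = -⅔ + (⅙)*(-69) = -⅔ - 23/2 = -73/6)
q(-147)/L(8*(-8 + 11)) = -73/(6*(-5 + 8*(-8 + 11))) = -73/(6*(-5 + 8*3)) = -73/(6*(-5 + 24)) = -73/6/19 = -73/6*1/19 = -73/114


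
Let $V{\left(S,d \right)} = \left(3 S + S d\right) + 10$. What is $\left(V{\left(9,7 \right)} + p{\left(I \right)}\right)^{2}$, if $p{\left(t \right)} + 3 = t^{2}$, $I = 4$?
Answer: $12769$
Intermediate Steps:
$V{\left(S,d \right)} = 10 + 3 S + S d$
$p{\left(t \right)} = -3 + t^{2}$
$\left(V{\left(9,7 \right)} + p{\left(I \right)}\right)^{2} = \left(\left(10 + 3 \cdot 9 + 9 \cdot 7\right) - \left(3 - 4^{2}\right)\right)^{2} = \left(\left(10 + 27 + 63\right) + \left(-3 + 16\right)\right)^{2} = \left(100 + 13\right)^{2} = 113^{2} = 12769$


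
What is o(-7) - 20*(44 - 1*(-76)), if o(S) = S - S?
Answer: -2400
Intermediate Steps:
o(S) = 0
o(-7) - 20*(44 - 1*(-76)) = 0 - 20*(44 - 1*(-76)) = 0 - 20*(44 + 76) = 0 - 20*120 = 0 - 2400 = -2400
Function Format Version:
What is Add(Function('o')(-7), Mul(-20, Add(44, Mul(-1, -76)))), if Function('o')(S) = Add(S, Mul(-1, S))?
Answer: -2400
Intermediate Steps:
Function('o')(S) = 0
Add(Function('o')(-7), Mul(-20, Add(44, Mul(-1, -76)))) = Add(0, Mul(-20, Add(44, Mul(-1, -76)))) = Add(0, Mul(-20, Add(44, 76))) = Add(0, Mul(-20, 120)) = Add(0, -2400) = -2400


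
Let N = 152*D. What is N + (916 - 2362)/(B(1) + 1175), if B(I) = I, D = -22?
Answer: -655665/196 ≈ -3345.2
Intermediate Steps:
N = -3344 (N = 152*(-22) = -3344)
N + (916 - 2362)/(B(1) + 1175) = -3344 + (916 - 2362)/(1 + 1175) = -3344 - 1446/1176 = -3344 - 1446*1/1176 = -3344 - 241/196 = -655665/196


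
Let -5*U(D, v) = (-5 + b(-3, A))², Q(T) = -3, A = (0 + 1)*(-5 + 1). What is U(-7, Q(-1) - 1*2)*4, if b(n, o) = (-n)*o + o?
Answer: -1764/5 ≈ -352.80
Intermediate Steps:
A = -4 (A = 1*(-4) = -4)
b(n, o) = o - n*o (b(n, o) = -n*o + o = o - n*o)
U(D, v) = -441/5 (U(D, v) = -(-5 - 4*(1 - 1*(-3)))²/5 = -(-5 - 4*(1 + 3))²/5 = -(-5 - 4*4)²/5 = -(-5 - 16)²/5 = -⅕*(-21)² = -⅕*441 = -441/5)
U(-7, Q(-1) - 1*2)*4 = -441/5*4 = -1764/5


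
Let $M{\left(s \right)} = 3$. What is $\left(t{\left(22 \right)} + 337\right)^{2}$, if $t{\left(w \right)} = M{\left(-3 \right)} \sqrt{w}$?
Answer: $113767 + 2022 \sqrt{22} \approx 1.2325 \cdot 10^{5}$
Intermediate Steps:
$t{\left(w \right)} = 3 \sqrt{w}$
$\left(t{\left(22 \right)} + 337\right)^{2} = \left(3 \sqrt{22} + 337\right)^{2} = \left(337 + 3 \sqrt{22}\right)^{2}$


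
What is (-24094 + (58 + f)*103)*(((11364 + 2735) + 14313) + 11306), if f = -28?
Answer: -834236872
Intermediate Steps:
(-24094 + (58 + f)*103)*(((11364 + 2735) + 14313) + 11306) = (-24094 + (58 - 28)*103)*(((11364 + 2735) + 14313) + 11306) = (-24094 + 30*103)*((14099 + 14313) + 11306) = (-24094 + 3090)*(28412 + 11306) = -21004*39718 = -834236872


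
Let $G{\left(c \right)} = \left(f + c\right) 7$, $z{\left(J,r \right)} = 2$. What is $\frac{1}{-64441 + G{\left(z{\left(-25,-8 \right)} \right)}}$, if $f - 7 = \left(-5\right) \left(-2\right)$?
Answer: $- \frac{1}{64308} \approx -1.555 \cdot 10^{-5}$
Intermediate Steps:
$f = 17$ ($f = 7 - -10 = 7 + 10 = 17$)
$G{\left(c \right)} = 119 + 7 c$ ($G{\left(c \right)} = \left(17 + c\right) 7 = 119 + 7 c$)
$\frac{1}{-64441 + G{\left(z{\left(-25,-8 \right)} \right)}} = \frac{1}{-64441 + \left(119 + 7 \cdot 2\right)} = \frac{1}{-64441 + \left(119 + 14\right)} = \frac{1}{-64441 + 133} = \frac{1}{-64308} = - \frac{1}{64308}$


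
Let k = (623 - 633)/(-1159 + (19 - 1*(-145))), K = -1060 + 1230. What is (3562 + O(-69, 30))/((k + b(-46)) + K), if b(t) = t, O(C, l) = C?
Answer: 695107/24678 ≈ 28.167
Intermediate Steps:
K = 170
k = 2/199 (k = -10/(-1159 + (19 + 145)) = -10/(-1159 + 164) = -10/(-995) = -10*(-1/995) = 2/199 ≈ 0.010050)
(3562 + O(-69, 30))/((k + b(-46)) + K) = (3562 - 69)/((2/199 - 46) + 170) = 3493/(-9152/199 + 170) = 3493/(24678/199) = 3493*(199/24678) = 695107/24678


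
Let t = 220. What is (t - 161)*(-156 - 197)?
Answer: -20827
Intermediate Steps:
(t - 161)*(-156 - 197) = (220 - 161)*(-156 - 197) = 59*(-353) = -20827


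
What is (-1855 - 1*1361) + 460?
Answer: -2756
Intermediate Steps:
(-1855 - 1*1361) + 460 = (-1855 - 1361) + 460 = -3216 + 460 = -2756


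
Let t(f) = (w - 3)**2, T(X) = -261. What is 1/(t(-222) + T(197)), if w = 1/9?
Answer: -81/20465 ≈ -0.0039580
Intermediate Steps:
w = 1/9 ≈ 0.11111
t(f) = 676/81 (t(f) = (1/9 - 3)**2 = (-26/9)**2 = 676/81)
1/(t(-222) + T(197)) = 1/(676/81 - 261) = 1/(-20465/81) = -81/20465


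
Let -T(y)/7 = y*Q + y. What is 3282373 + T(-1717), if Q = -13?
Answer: 3138145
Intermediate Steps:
T(y) = 84*y (T(y) = -7*(y*(-13) + y) = -7*(-13*y + y) = -(-84)*y = 84*y)
3282373 + T(-1717) = 3282373 + 84*(-1717) = 3282373 - 144228 = 3138145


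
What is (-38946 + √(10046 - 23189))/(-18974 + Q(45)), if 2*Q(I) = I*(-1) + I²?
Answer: 19473/8992 - I*√13143/17984 ≈ 2.1656 - 0.0063747*I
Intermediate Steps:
Q(I) = I²/2 - I/2 (Q(I) = (I*(-1) + I²)/2 = (-I + I²)/2 = (I² - I)/2 = I²/2 - I/2)
(-38946 + √(10046 - 23189))/(-18974 + Q(45)) = (-38946 + √(10046 - 23189))/(-18974 + (½)*45*(-1 + 45)) = (-38946 + √(-13143))/(-18974 + (½)*45*44) = (-38946 + I*√13143)/(-18974 + 990) = (-38946 + I*√13143)/(-17984) = (-38946 + I*√13143)*(-1/17984) = 19473/8992 - I*√13143/17984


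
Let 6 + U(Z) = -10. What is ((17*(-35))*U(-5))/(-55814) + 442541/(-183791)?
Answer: -13224836847/5129055437 ≈ -2.5784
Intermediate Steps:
U(Z) = -16 (U(Z) = -6 - 10 = -16)
((17*(-35))*U(-5))/(-55814) + 442541/(-183791) = ((17*(-35))*(-16))/(-55814) + 442541/(-183791) = -595*(-16)*(-1/55814) + 442541*(-1/183791) = 9520*(-1/55814) - 442541/183791 = -4760/27907 - 442541/183791 = -13224836847/5129055437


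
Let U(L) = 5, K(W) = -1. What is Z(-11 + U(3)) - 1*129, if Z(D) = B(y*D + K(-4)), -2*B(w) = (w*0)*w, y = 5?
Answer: -129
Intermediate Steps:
B(w) = 0 (B(w) = -w*0*w/2 = -0*w = -½*0 = 0)
Z(D) = 0
Z(-11 + U(3)) - 1*129 = 0 - 1*129 = 0 - 129 = -129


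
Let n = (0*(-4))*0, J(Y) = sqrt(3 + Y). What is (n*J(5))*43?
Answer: 0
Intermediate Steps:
n = 0 (n = 0*0 = 0)
(n*J(5))*43 = (0*sqrt(3 + 5))*43 = (0*sqrt(8))*43 = (0*(2*sqrt(2)))*43 = 0*43 = 0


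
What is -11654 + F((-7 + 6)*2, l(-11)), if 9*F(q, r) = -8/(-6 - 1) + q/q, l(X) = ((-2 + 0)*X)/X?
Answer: -244729/21 ≈ -11654.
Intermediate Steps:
l(X) = -2 (l(X) = (-2*X)/X = -2)
F(q, r) = 5/21 (F(q, r) = (-8/(-6 - 1) + q/q)/9 = (-8/(-7) + 1)/9 = (-8*(-1/7) + 1)/9 = (8/7 + 1)/9 = (1/9)*(15/7) = 5/21)
-11654 + F((-7 + 6)*2, l(-11)) = -11654 + 5/21 = -244729/21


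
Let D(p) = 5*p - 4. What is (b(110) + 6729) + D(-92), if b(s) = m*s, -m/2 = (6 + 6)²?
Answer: -25415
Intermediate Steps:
m = -288 (m = -2*(6 + 6)² = -2*12² = -2*144 = -288)
b(s) = -288*s
D(p) = -4 + 5*p
(b(110) + 6729) + D(-92) = (-288*110 + 6729) + (-4 + 5*(-92)) = (-31680 + 6729) + (-4 - 460) = -24951 - 464 = -25415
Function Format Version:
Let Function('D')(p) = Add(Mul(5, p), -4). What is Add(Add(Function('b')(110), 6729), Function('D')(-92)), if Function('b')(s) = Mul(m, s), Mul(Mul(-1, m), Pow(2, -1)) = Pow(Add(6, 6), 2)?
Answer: -25415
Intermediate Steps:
m = -288 (m = Mul(-2, Pow(Add(6, 6), 2)) = Mul(-2, Pow(12, 2)) = Mul(-2, 144) = -288)
Function('b')(s) = Mul(-288, s)
Function('D')(p) = Add(-4, Mul(5, p))
Add(Add(Function('b')(110), 6729), Function('D')(-92)) = Add(Add(Mul(-288, 110), 6729), Add(-4, Mul(5, -92))) = Add(Add(-31680, 6729), Add(-4, -460)) = Add(-24951, -464) = -25415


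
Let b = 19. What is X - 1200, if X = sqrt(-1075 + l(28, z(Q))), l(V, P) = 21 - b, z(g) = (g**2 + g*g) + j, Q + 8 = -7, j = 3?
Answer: -1200 + I*sqrt(1073) ≈ -1200.0 + 32.757*I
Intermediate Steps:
Q = -15 (Q = -8 - 7 = -15)
z(g) = 3 + 2*g**2 (z(g) = (g**2 + g*g) + 3 = (g**2 + g**2) + 3 = 2*g**2 + 3 = 3 + 2*g**2)
l(V, P) = 2 (l(V, P) = 21 - 1*19 = 21 - 19 = 2)
X = I*sqrt(1073) (X = sqrt(-1075 + 2) = sqrt(-1073) = I*sqrt(1073) ≈ 32.757*I)
X - 1200 = I*sqrt(1073) - 1200 = -1200 + I*sqrt(1073)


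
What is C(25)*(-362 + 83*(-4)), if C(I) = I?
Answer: -17350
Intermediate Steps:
C(25)*(-362 + 83*(-4)) = 25*(-362 + 83*(-4)) = 25*(-362 - 332) = 25*(-694) = -17350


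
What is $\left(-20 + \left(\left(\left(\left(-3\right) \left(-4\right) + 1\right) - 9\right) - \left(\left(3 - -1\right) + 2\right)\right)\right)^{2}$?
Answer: $484$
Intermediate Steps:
$\left(-20 + \left(\left(\left(\left(-3\right) \left(-4\right) + 1\right) - 9\right) - \left(\left(3 - -1\right) + 2\right)\right)\right)^{2} = \left(-20 + \left(\left(\left(12 + 1\right) - 9\right) - \left(\left(3 + \left(-1 + 2\right)\right) + 2\right)\right)\right)^{2} = \left(-20 + \left(\left(13 - 9\right) - \left(\left(3 + 1\right) + 2\right)\right)\right)^{2} = \left(-20 + \left(4 - \left(4 + 2\right)\right)\right)^{2} = \left(-20 + \left(4 - 6\right)\right)^{2} = \left(-20 - 2\right)^{2} = \left(-22\right)^{2} = 484$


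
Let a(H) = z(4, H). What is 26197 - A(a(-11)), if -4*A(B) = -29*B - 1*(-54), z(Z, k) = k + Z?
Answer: 105045/4 ≈ 26261.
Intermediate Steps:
z(Z, k) = Z + k
a(H) = 4 + H
A(B) = -27/2 + 29*B/4 (A(B) = -(-29*B - 1*(-54))/4 = -(-29*B + 54)/4 = -(54 - 29*B)/4 = -27/2 + 29*B/4)
26197 - A(a(-11)) = 26197 - (-27/2 + 29*(4 - 11)/4) = 26197 - (-27/2 + (29/4)*(-7)) = 26197 - (-27/2 - 203/4) = 26197 - 1*(-257/4) = 26197 + 257/4 = 105045/4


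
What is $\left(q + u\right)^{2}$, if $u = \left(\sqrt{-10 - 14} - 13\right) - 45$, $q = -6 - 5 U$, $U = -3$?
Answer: $2377 - 196 i \sqrt{6} \approx 2377.0 - 480.1 i$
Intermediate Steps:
$q = 9$ ($q = -6 - -15 = -6 + 15 = 9$)
$u = -58 + 2 i \sqrt{6}$ ($u = \left(\sqrt{-24} - 13\right) - 45 = \left(2 i \sqrt{6} - 13\right) - 45 = \left(-13 + 2 i \sqrt{6}\right) - 45 = -58 + 2 i \sqrt{6} \approx -58.0 + 4.899 i$)
$\left(q + u\right)^{2} = \left(9 - \left(58 - 2 i \sqrt{6}\right)\right)^{2} = \left(-49 + 2 i \sqrt{6}\right)^{2}$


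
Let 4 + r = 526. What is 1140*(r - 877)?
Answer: -404700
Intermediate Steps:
r = 522 (r = -4 + 526 = 522)
1140*(r - 877) = 1140*(522 - 877) = 1140*(-355) = -404700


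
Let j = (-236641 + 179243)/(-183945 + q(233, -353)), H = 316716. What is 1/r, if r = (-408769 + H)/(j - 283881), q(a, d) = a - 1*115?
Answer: 52184935189/16921826831 ≈ 3.0839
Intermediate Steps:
q(a, d) = -115 + a (q(a, d) = a - 115 = -115 + a)
j = 57398/183827 (j = (-236641 + 179243)/(-183945 + (-115 + 233)) = -57398/(-183945 + 118) = -57398/(-183827) = -57398*(-1/183827) = 57398/183827 ≈ 0.31224)
r = 16921826831/52184935189 (r = (-408769 + 316716)/(57398/183827 - 283881) = -92053/(-52184935189/183827) = -92053*(-183827/52184935189) = 16921826831/52184935189 ≈ 0.32427)
1/r = 1/(16921826831/52184935189) = 52184935189/16921826831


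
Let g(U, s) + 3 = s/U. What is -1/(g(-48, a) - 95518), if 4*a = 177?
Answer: 64/6113403 ≈ 1.0469e-5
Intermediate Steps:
a = 177/4 (a = (¼)*177 = 177/4 ≈ 44.250)
g(U, s) = -3 + s/U
-1/(g(-48, a) - 95518) = -1/((-3 + (177/4)/(-48)) - 95518) = -1/((-3 + (177/4)*(-1/48)) - 95518) = -1/((-3 - 59/64) - 95518) = -1/(-251/64 - 95518) = -1/(-6113403/64) = -1*(-64/6113403) = 64/6113403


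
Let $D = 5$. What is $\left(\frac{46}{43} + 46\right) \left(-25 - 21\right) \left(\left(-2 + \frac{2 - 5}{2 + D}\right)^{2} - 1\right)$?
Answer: $- \frac{22344960}{2107} \approx -10605.0$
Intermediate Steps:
$\left(\frac{46}{43} + 46\right) \left(-25 - 21\right) \left(\left(-2 + \frac{2 - 5}{2 + D}\right)^{2} - 1\right) = \left(\frac{46}{43} + 46\right) \left(-25 - 21\right) \left(\left(-2 + \frac{2 - 5}{2 + 5}\right)^{2} - 1\right) = \left(46 \cdot \frac{1}{43} + 46\right) \left(- 46 \left(\left(-2 - \frac{3}{7}\right)^{2} - 1\right)\right) = \left(\frac{46}{43} + 46\right) \left(- 46 \left(\left(-2 - \frac{3}{7}\right)^{2} - 1\right)\right) = \frac{2024 \left(- 46 \left(\left(-2 - \frac{3}{7}\right)^{2} - 1\right)\right)}{43} = \frac{2024 \left(- 46 \left(\left(- \frac{17}{7}\right)^{2} - 1\right)\right)}{43} = \frac{2024 \left(- 46 \left(\frac{289}{49} - 1\right)\right)}{43} = \frac{2024 \left(\left(-46\right) \frac{240}{49}\right)}{43} = \frac{2024}{43} \left(- \frac{11040}{49}\right) = - \frac{22344960}{2107}$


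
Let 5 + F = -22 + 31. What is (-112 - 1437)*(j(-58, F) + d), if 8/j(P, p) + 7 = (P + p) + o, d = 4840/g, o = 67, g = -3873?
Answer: -167292/1291 ≈ -129.58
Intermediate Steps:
d = -4840/3873 (d = 4840/(-3873) = 4840*(-1/3873) = -4840/3873 ≈ -1.2497)
F = 4 (F = -5 + (-22 + 31) = -5 + 9 = 4)
j(P, p) = 8/(60 + P + p) (j(P, p) = 8/(-7 + ((P + p) + 67)) = 8/(-7 + (67 + P + p)) = 8/(60 + P + p))
(-112 - 1437)*(j(-58, F) + d) = (-112 - 1437)*(8/(60 - 58 + 4) - 4840/3873) = -1549*(8/6 - 4840/3873) = -1549*(8*(⅙) - 4840/3873) = -1549*(4/3 - 4840/3873) = -1549*108/1291 = -167292/1291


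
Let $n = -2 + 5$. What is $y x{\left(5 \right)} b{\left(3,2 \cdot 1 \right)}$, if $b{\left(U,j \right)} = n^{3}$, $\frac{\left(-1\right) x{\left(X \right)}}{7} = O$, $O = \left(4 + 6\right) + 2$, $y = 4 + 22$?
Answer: $-58968$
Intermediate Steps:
$y = 26$
$n = 3$
$O = 12$ ($O = 10 + 2 = 12$)
$x{\left(X \right)} = -84$ ($x{\left(X \right)} = \left(-7\right) 12 = -84$)
$b{\left(U,j \right)} = 27$ ($b{\left(U,j \right)} = 3^{3} = 27$)
$y x{\left(5 \right)} b{\left(3,2 \cdot 1 \right)} = 26 \left(-84\right) 27 = \left(-2184\right) 27 = -58968$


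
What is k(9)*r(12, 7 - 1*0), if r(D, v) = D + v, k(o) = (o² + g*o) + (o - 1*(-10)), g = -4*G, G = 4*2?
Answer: -3572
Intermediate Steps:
G = 8
g = -32 (g = -4*8 = -32)
k(o) = 10 + o² - 31*o (k(o) = (o² - 32*o) + (o - 1*(-10)) = (o² - 32*o) + (o + 10) = (o² - 32*o) + (10 + o) = 10 + o² - 31*o)
k(9)*r(12, 7 - 1*0) = (10 + 9² - 31*9)*(12 + (7 - 1*0)) = (10 + 81 - 279)*(12 + (7 + 0)) = -188*(12 + 7) = -188*19 = -3572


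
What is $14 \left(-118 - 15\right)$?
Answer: $-1862$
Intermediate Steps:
$14 \left(-118 - 15\right) = 14 \left(-133\right) = -1862$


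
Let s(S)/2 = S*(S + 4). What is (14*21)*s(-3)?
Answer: -1764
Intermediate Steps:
s(S) = 2*S*(4 + S) (s(S) = 2*(S*(S + 4)) = 2*(S*(4 + S)) = 2*S*(4 + S))
(14*21)*s(-3) = (14*21)*(2*(-3)*(4 - 3)) = 294*(2*(-3)*1) = 294*(-6) = -1764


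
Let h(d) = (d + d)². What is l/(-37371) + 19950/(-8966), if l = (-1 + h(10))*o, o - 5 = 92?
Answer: -182093758/55844731 ≈ -3.2607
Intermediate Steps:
o = 97 (o = 5 + 92 = 97)
h(d) = 4*d² (h(d) = (2*d)² = 4*d²)
l = 38703 (l = (-1 + 4*10²)*97 = (-1 + 4*100)*97 = (-1 + 400)*97 = 399*97 = 38703)
l/(-37371) + 19950/(-8966) = 38703/(-37371) + 19950/(-8966) = 38703*(-1/37371) + 19950*(-1/8966) = -12901/12457 - 9975/4483 = -182093758/55844731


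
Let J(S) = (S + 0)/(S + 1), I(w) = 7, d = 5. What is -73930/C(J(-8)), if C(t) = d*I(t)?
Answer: -14786/7 ≈ -2112.3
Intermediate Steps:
J(S) = S/(1 + S)
C(t) = 35 (C(t) = 5*7 = 35)
-73930/C(J(-8)) = -73930/35 = -73930*1/35 = -14786/7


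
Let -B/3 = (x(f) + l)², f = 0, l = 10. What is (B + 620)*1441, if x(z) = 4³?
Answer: -22779328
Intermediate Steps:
x(z) = 64
B = -16428 (B = -3*(64 + 10)² = -3*74² = -3*5476 = -16428)
(B + 620)*1441 = (-16428 + 620)*1441 = -15808*1441 = -22779328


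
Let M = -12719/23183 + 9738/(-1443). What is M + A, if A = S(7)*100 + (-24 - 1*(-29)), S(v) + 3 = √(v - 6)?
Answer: -2255819342/11151023 ≈ -202.30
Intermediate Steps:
S(v) = -3 + √(-6 + v) (S(v) = -3 + √(v - 6) = -3 + √(-6 + v))
M = -81369857/11151023 (M = -12719*1/23183 + 9738*(-1/1443) = -12719/23183 - 3246/481 = -81369857/11151023 ≈ -7.2971)
A = -195 (A = (-3 + √(-6 + 7))*100 + (-24 - 1*(-29)) = (-3 + √1)*100 + (-24 + 29) = (-3 + 1)*100 + 5 = -2*100 + 5 = -200 + 5 = -195)
M + A = -81369857/11151023 - 195 = -2255819342/11151023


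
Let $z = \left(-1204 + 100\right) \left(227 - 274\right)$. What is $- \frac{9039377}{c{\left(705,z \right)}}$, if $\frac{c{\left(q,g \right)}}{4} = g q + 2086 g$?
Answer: $- \frac{9039377}{579277632} \approx -0.015605$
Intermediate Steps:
$z = 51888$ ($z = \left(-1104\right) \left(-47\right) = 51888$)
$c{\left(q,g \right)} = 8344 g + 4 g q$ ($c{\left(q,g \right)} = 4 \left(g q + 2086 g\right) = 4 \left(2086 g + g q\right) = 8344 g + 4 g q$)
$- \frac{9039377}{c{\left(705,z \right)}} = - \frac{9039377}{4 \cdot 51888 \left(2086 + 705\right)} = - \frac{9039377}{4 \cdot 51888 \cdot 2791} = - \frac{9039377}{579277632}$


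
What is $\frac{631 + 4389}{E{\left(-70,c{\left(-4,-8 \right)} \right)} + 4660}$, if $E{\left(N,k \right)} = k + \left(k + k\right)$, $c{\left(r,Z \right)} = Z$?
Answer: $\frac{1255}{1159} \approx 1.0828$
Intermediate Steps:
$E{\left(N,k \right)} = 3 k$ ($E{\left(N,k \right)} = k + 2 k = 3 k$)
$\frac{631 + 4389}{E{\left(-70,c{\left(-4,-8 \right)} \right)} + 4660} = \frac{631 + 4389}{3 \left(-8\right) + 4660} = \frac{5020}{-24 + 4660} = \frac{5020}{4636} = 5020 \cdot \frac{1}{4636} = \frac{1255}{1159}$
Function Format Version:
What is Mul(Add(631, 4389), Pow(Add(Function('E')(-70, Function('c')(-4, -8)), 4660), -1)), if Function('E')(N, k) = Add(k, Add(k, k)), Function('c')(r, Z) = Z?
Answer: Rational(1255, 1159) ≈ 1.0828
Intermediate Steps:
Function('E')(N, k) = Mul(3, k) (Function('E')(N, k) = Add(k, Mul(2, k)) = Mul(3, k))
Mul(Add(631, 4389), Pow(Add(Function('E')(-70, Function('c')(-4, -8)), 4660), -1)) = Mul(Add(631, 4389), Pow(Add(Mul(3, -8), 4660), -1)) = Mul(5020, Pow(Add(-24, 4660), -1)) = Mul(5020, Pow(4636, -1)) = Mul(5020, Rational(1, 4636)) = Rational(1255, 1159)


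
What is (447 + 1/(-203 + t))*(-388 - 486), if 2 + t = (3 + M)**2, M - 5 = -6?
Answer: -78525404/201 ≈ -3.9067e+5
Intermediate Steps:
M = -1 (M = 5 - 6 = -1)
t = 2 (t = -2 + (3 - 1)**2 = -2 + 2**2 = -2 + 4 = 2)
(447 + 1/(-203 + t))*(-388 - 486) = (447 + 1/(-203 + 2))*(-388 - 486) = (447 + 1/(-201))*(-874) = (447 - 1/201)*(-874) = (89846/201)*(-874) = -78525404/201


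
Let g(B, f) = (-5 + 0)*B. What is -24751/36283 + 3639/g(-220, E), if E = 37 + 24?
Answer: 104807737/39911300 ≈ 2.6260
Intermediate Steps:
E = 61
g(B, f) = -5*B
-24751/36283 + 3639/g(-220, E) = -24751/36283 + 3639/((-5*(-220))) = -24751*1/36283 + 3639/1100 = -24751/36283 + 3639*(1/1100) = -24751/36283 + 3639/1100 = 104807737/39911300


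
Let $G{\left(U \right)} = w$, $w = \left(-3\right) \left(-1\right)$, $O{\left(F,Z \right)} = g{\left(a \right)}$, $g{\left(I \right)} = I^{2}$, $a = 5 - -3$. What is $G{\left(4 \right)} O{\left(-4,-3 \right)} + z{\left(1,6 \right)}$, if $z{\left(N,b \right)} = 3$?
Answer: $195$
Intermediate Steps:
$a = 8$ ($a = 5 + 3 = 8$)
$O{\left(F,Z \right)} = 64$ ($O{\left(F,Z \right)} = 8^{2} = 64$)
$w = 3$
$G{\left(U \right)} = 3$
$G{\left(4 \right)} O{\left(-4,-3 \right)} + z{\left(1,6 \right)} = 3 \cdot 64 + 3 = 192 + 3 = 195$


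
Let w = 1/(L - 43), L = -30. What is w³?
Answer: -1/389017 ≈ -2.5706e-6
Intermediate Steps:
w = -1/73 (w = 1/(-30 - 43) = 1/(-73) = -1/73 ≈ -0.013699)
w³ = (-1/73)³ = -1/389017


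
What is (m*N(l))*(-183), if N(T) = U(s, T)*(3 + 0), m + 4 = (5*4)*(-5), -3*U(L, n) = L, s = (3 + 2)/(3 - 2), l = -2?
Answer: -95160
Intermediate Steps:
s = 5 (s = 5/1 = 5*1 = 5)
U(L, n) = -L/3
m = -104 (m = -4 + (5*4)*(-5) = -4 + 20*(-5) = -4 - 100 = -104)
N(T) = -5 (N(T) = (-1/3*5)*(3 + 0) = -5/3*3 = -5)
(m*N(l))*(-183) = -104*(-5)*(-183) = 520*(-183) = -95160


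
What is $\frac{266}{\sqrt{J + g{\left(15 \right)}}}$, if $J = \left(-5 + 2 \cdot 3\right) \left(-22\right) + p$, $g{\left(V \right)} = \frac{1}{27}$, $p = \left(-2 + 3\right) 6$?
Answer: $- \frac{798 i \sqrt{1293}}{431} \approx - 66.577 i$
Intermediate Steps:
$p = 6$ ($p = 1 \cdot 6 = 6$)
$g{\left(V \right)} = \frac{1}{27}$
$J = -16$ ($J = \left(-5 + 2 \cdot 3\right) \left(-22\right) + 6 = \left(-5 + 6\right) \left(-22\right) + 6 = 1 \left(-22\right) + 6 = -22 + 6 = -16$)
$\frac{266}{\sqrt{J + g{\left(15 \right)}}} = \frac{266}{\sqrt{-16 + \frac{1}{27}}} = \frac{266}{\sqrt{- \frac{431}{27}}} = \frac{266}{\frac{1}{9} i \sqrt{1293}} = 266 \left(- \frac{3 i \sqrt{1293}}{431}\right) = - \frac{798 i \sqrt{1293}}{431}$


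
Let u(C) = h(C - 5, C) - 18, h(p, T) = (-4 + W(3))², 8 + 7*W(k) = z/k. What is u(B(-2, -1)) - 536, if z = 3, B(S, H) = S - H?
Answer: -529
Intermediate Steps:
W(k) = -8/7 + 3/(7*k) (W(k) = -8/7 + (3/k)/7 = -8/7 + 3/(7*k))
h(p, T) = 25 (h(p, T) = (-4 + (⅐)*(3 - 8*3)/3)² = (-4 + (⅐)*(⅓)*(3 - 24))² = (-4 + (⅐)*(⅓)*(-21))² = (-4 - 1)² = (-5)² = 25)
u(C) = 7 (u(C) = 25 - 18 = 7)
u(B(-2, -1)) - 536 = 7 - 536 = -529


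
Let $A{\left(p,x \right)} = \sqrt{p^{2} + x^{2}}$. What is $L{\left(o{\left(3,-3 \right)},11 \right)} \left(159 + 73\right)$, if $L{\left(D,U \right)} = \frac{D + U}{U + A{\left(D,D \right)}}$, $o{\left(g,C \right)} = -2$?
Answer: $\frac{22968}{113} - \frac{4176 \sqrt{2}}{113} \approx 150.99$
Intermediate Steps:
$L{\left(D,U \right)} = \frac{D + U}{U + \sqrt{2} \sqrt{D^{2}}}$ ($L{\left(D,U \right)} = \frac{D + U}{U + \sqrt{D^{2} + D^{2}}} = \frac{D + U}{U + \sqrt{2 D^{2}}} = \frac{D + U}{U + \sqrt{2} \sqrt{D^{2}}}$)
$L{\left(o{\left(3,-3 \right)},11 \right)} \left(159 + 73\right) = \frac{-2 + 11}{11 + \sqrt{2} \sqrt{\left(-2\right)^{2}}} \left(159 + 73\right) = \frac{1}{11 + \sqrt{2} \sqrt{4}} \cdot 9 \cdot 232 = \frac{1}{11 + \sqrt{2} \cdot 2} \cdot 9 \cdot 232 = \frac{1}{11 + 2 \sqrt{2}} \cdot 9 \cdot 232 = \frac{9}{11 + 2 \sqrt{2}} \cdot 232 = \frac{2088}{11 + 2 \sqrt{2}}$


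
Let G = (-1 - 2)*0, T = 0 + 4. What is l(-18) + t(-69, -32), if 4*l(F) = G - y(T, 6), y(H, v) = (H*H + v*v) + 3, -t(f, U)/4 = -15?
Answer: 185/4 ≈ 46.250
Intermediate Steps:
T = 4
t(f, U) = 60 (t(f, U) = -4*(-15) = 60)
y(H, v) = 3 + H² + v² (y(H, v) = (H² + v²) + 3 = 3 + H² + v²)
G = 0 (G = -3*0 = 0)
l(F) = -55/4 (l(F) = (0 - (3 + 4² + 6²))/4 = (0 - (3 + 16 + 36))/4 = (0 - 1*55)/4 = (0 - 55)/4 = (¼)*(-55) = -55/4)
l(-18) + t(-69, -32) = -55/4 + 60 = 185/4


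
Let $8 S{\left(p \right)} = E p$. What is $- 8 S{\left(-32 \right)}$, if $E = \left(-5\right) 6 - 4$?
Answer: $-1088$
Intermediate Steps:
$E = -34$ ($E = -30 - 4 = -34$)
$S{\left(p \right)} = - \frac{17 p}{4}$ ($S{\left(p \right)} = \frac{\left(-34\right) p}{8} = - \frac{17 p}{4}$)
$- 8 S{\left(-32 \right)} = - 8 \left(\left(- \frac{17}{4}\right) \left(-32\right)\right) = \left(-8\right) 136 = -1088$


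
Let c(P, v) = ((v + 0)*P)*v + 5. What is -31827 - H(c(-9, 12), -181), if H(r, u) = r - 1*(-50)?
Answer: -30586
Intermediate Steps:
c(P, v) = 5 + P*v**2 (c(P, v) = (v*P)*v + 5 = (P*v)*v + 5 = P*v**2 + 5 = 5 + P*v**2)
H(r, u) = 50 + r (H(r, u) = r + 50 = 50 + r)
-31827 - H(c(-9, 12), -181) = -31827 - (50 + (5 - 9*12**2)) = -31827 - (50 + (5 - 9*144)) = -31827 - (50 + (5 - 1296)) = -31827 - (50 - 1291) = -31827 - 1*(-1241) = -31827 + 1241 = -30586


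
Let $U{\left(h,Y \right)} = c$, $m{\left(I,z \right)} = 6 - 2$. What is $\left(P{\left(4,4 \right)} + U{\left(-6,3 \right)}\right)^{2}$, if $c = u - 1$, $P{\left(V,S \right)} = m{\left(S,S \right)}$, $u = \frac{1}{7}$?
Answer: $\frac{484}{49} \approx 9.8775$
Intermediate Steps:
$u = \frac{1}{7} \approx 0.14286$
$m{\left(I,z \right)} = 4$
$P{\left(V,S \right)} = 4$
$c = - \frac{6}{7}$ ($c = \frac{1}{7} - 1 = - \frac{6}{7} \approx -0.85714$)
$U{\left(h,Y \right)} = - \frac{6}{7}$
$\left(P{\left(4,4 \right)} + U{\left(-6,3 \right)}\right)^{2} = \left(4 - \frac{6}{7}\right)^{2} = \left(\frac{22}{7}\right)^{2} = \frac{484}{49}$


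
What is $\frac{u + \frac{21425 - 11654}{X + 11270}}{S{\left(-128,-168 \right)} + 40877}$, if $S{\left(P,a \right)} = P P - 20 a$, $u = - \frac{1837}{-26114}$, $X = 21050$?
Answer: $\frac{14296897}{2325654344640} \approx 6.1475 \cdot 10^{-6}$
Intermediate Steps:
$u = \frac{167}{2374}$ ($u = \left(-1837\right) \left(- \frac{1}{26114}\right) = \frac{167}{2374} \approx 0.070345$)
$S{\left(P,a \right)} = P^{2} - 20 a$
$\frac{u + \frac{21425 - 11654}{X + 11270}}{S{\left(-128,-168 \right)} + 40877} = \frac{\frac{167}{2374} + \frac{21425 - 11654}{21050 + 11270}}{\left(\left(-128\right)^{2} - -3360\right) + 40877} = \frac{\frac{167}{2374} + \frac{9771}{32320}}{\left(16384 + 3360\right) + 40877} = \frac{\frac{167}{2374} + 9771 \cdot \frac{1}{32320}}{19744 + 40877} = \frac{\frac{167}{2374} + \frac{9771}{32320}}{60621} = \frac{14296897}{38363840} \cdot \frac{1}{60621} = \frac{14296897}{2325654344640}$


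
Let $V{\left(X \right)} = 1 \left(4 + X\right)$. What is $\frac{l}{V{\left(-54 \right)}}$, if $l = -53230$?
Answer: $\frac{5323}{5} \approx 1064.6$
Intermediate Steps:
$V{\left(X \right)} = 4 + X$
$\frac{l}{V{\left(-54 \right)}} = - \frac{53230}{4 - 54} = - \frac{53230}{-50} = \left(-53230\right) \left(- \frac{1}{50}\right) = \frac{5323}{5}$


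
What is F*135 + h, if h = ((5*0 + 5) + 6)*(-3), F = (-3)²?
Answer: 1182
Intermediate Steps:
F = 9
h = -33 (h = ((0 + 5) + 6)*(-3) = (5 + 6)*(-3) = 11*(-3) = -33)
F*135 + h = 9*135 - 33 = 1215 - 33 = 1182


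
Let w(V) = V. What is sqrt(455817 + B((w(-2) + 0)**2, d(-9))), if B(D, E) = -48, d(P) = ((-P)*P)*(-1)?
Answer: 3*sqrt(50641) ≈ 675.11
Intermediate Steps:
d(P) = P**2 (d(P) = -P**2*(-1) = P**2)
sqrt(455817 + B((w(-2) + 0)**2, d(-9))) = sqrt(455817 - 48) = sqrt(455769) = 3*sqrt(50641)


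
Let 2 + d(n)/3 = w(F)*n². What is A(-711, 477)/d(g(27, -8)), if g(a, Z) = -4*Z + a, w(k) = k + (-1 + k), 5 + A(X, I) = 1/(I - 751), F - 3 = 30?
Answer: -457/61996062 ≈ -7.3714e-6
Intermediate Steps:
F = 33 (F = 3 + 30 = 33)
A(X, I) = -5 + 1/(-751 + I) (A(X, I) = -5 + 1/(I - 751) = -5 + 1/(-751 + I))
w(k) = -1 + 2*k
g(a, Z) = a - 4*Z
d(n) = -6 + 195*n² (d(n) = -6 + 3*((-1 + 2*33)*n²) = -6 + 3*((-1 + 66)*n²) = -6 + 3*(65*n²) = -6 + 195*n²)
A(-711, 477)/d(g(27, -8)) = ((3756 - 5*477)/(-751 + 477))/(-6 + 195*(27 - 4*(-8))²) = ((3756 - 2385)/(-274))/(-6 + 195*(27 + 32)²) = (-1/274*1371)/(-6 + 195*59²) = -1371/(274*(-6 + 195*3481)) = -1371/(274*(-6 + 678795)) = -1371/274/678789 = -1371/274*1/678789 = -457/61996062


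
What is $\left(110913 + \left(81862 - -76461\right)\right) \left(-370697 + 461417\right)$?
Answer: $24425089920$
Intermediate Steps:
$\left(110913 + \left(81862 - -76461\right)\right) \left(-370697 + 461417\right) = \left(110913 + \left(81862 + 76461\right)\right) 90720 = \left(110913 + 158323\right) 90720 = 269236 \cdot 90720 = 24425089920$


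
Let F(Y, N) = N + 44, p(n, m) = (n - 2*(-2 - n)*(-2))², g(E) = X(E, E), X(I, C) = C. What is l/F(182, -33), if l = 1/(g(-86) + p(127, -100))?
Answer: 1/1663585 ≈ 6.0111e-7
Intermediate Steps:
g(E) = E
p(n, m) = (-8 - 3*n)² (p(n, m) = (n + (4 + 2*n)*(-2))² = (n + (-8 - 4*n))² = (-8 - 3*n)²)
F(Y, N) = 44 + N
l = 1/151235 (l = 1/(-86 + (8 + 3*127)²) = 1/(-86 + (8 + 381)²) = 1/(-86 + 389²) = 1/(-86 + 151321) = 1/151235 ≈ 6.6122e-6)
l/F(182, -33) = 1/(151235*(44 - 33)) = (1/151235)/11 = (1/151235)*(1/11) = 1/1663585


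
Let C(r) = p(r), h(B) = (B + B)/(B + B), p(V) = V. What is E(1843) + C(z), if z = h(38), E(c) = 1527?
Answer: 1528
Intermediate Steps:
h(B) = 1 (h(B) = (2*B)/((2*B)) = (2*B)*(1/(2*B)) = 1)
z = 1
C(r) = r
E(1843) + C(z) = 1527 + 1 = 1528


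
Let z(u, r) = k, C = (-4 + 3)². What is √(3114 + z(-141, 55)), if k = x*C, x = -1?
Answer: √3113 ≈ 55.794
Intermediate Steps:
C = 1 (C = (-1)² = 1)
k = -1 (k = -1*1 = -1)
z(u, r) = -1
√(3114 + z(-141, 55)) = √(3114 - 1) = √3113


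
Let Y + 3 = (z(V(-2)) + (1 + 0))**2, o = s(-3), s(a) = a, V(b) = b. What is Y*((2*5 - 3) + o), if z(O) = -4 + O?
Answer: 88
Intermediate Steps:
o = -3
Y = 22 (Y = -3 + ((-4 - 2) + (1 + 0))**2 = -3 + (-6 + 1)**2 = -3 + (-5)**2 = -3 + 25 = 22)
Y*((2*5 - 3) + o) = 22*((2*5 - 3) - 3) = 22*((10 - 3) - 3) = 22*(7 - 3) = 22*4 = 88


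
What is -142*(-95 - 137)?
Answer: 32944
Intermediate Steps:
-142*(-95 - 137) = -142*(-232) = 32944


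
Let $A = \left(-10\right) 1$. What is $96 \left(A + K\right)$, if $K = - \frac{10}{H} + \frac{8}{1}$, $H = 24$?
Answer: $-232$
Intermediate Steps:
$A = -10$
$K = \frac{91}{12}$ ($K = - \frac{10}{24} + \frac{8}{1} = \left(-10\right) \frac{1}{24} + 8 \cdot 1 = - \frac{5}{12} + 8 = \frac{91}{12} \approx 7.5833$)
$96 \left(A + K\right) = 96 \left(-10 + \frac{91}{12}\right) = 96 \left(- \frac{29}{12}\right) = -232$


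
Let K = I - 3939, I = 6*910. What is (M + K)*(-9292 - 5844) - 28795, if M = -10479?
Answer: 135559493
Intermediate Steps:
I = 5460
K = 1521 (K = 5460 - 3939 = 1521)
(M + K)*(-9292 - 5844) - 28795 = (-10479 + 1521)*(-9292 - 5844) - 28795 = -8958*(-15136) - 28795 = 135588288 - 28795 = 135559493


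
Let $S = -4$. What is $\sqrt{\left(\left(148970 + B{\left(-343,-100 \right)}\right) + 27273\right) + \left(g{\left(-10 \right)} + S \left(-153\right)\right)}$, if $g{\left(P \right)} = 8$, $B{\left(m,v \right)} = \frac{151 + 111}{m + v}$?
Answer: $\frac{\sqrt{34709070821}}{443} \approx 420.55$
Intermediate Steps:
$B{\left(m,v \right)} = \frac{262}{m + v}$
$\sqrt{\left(\left(148970 + B{\left(-343,-100 \right)}\right) + 27273\right) + \left(g{\left(-10 \right)} + S \left(-153\right)\right)} = \sqrt{\left(\left(148970 + \frac{262}{-343 - 100}\right) + 27273\right) + \left(8 - -612\right)} = \sqrt{\left(\left(148970 + \frac{262}{-443}\right) + 27273\right) + \left(8 + 612\right)} = \sqrt{\left(\left(148970 + 262 \left(- \frac{1}{443}\right)\right) + 27273\right) + 620} = \sqrt{\left(\left(148970 - \frac{262}{443}\right) + 27273\right) + 620} = \sqrt{\left(\frac{65993448}{443} + 27273\right) + 620} = \sqrt{\frac{78075387}{443} + 620} = \sqrt{\frac{78350047}{443}} = \frac{\sqrt{34709070821}}{443}$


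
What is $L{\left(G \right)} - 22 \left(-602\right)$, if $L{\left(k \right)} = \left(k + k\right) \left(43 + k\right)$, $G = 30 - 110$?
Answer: $19164$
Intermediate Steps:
$G = -80$
$L{\left(k \right)} = 2 k \left(43 + k\right)$
$L{\left(G \right)} - 22 \left(-602\right) = 2 \left(-80\right) \left(43 - 80\right) - 22 \left(-602\right) = 2 \left(-80\right) \left(-37\right) - -13244 = 5920 + 13244 = 19164$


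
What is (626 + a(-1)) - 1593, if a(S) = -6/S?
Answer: -961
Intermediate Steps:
(626 + a(-1)) - 1593 = (626 - 6/(-1)) - 1593 = (626 - 6*(-1)) - 1593 = (626 + 6) - 1593 = 632 - 1593 = -961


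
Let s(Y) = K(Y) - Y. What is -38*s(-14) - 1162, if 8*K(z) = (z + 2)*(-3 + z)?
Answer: -2663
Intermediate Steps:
K(z) = (-3 + z)*(2 + z)/8 (K(z) = ((z + 2)*(-3 + z))/8 = ((2 + z)*(-3 + z))/8 = ((-3 + z)*(2 + z))/8 = (-3 + z)*(2 + z)/8)
s(Y) = -¾ - 9*Y/8 + Y²/8 (s(Y) = (-¾ - Y/8 + Y²/8) - Y = -¾ - 9*Y/8 + Y²/8)
-38*s(-14) - 1162 = -38*(-¾ - 9/8*(-14) + (⅛)*(-14)²) - 1162 = -38*(-¾ + 63/4 + (⅛)*196) - 1162 = -38*(-¾ + 63/4 + 49/2) - 1162 = -38*79/2 - 1162 = -1501 - 1162 = -2663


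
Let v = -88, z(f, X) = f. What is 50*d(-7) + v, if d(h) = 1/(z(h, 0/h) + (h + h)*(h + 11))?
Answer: -5594/63 ≈ -88.794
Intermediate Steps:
d(h) = 1/(h + 2*h*(11 + h)) (d(h) = 1/(h + (h + h)*(h + 11)) = 1/(h + (2*h)*(11 + h)) = 1/(h + 2*h*(11 + h)))
50*d(-7) + v = 50*(1/((-7)*(23 + 2*(-7)))) - 88 = 50*(-1/(7*(23 - 14))) - 88 = 50*(-⅐/9) - 88 = 50*(-⅐*⅑) - 88 = 50*(-1/63) - 88 = -50/63 - 88 = -5594/63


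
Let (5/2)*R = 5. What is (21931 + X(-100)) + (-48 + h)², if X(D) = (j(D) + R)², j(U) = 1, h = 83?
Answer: 23165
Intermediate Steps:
R = 2 (R = (⅖)*5 = 2)
X(D) = 9 (X(D) = (1 + 2)² = 3² = 9)
(21931 + X(-100)) + (-48 + h)² = (21931 + 9) + (-48 + 83)² = 21940 + 35² = 21940 + 1225 = 23165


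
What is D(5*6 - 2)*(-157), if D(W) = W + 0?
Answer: -4396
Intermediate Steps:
D(W) = W
D(5*6 - 2)*(-157) = (5*6 - 2)*(-157) = (30 - 2)*(-157) = 28*(-157) = -4396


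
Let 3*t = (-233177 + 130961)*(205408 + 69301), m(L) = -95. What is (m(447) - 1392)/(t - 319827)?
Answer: 1487/9360204875 ≈ 1.5886e-7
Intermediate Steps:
t = -9359885048 (t = ((-233177 + 130961)*(205408 + 69301))/3 = (-102216*274709)/3 = (⅓)*(-28079655144) = -9359885048)
(m(447) - 1392)/(t - 319827) = (-95 - 1392)/(-9359885048 - 319827) = -1487/(-9360204875) = -1487*(-1/9360204875) = 1487/9360204875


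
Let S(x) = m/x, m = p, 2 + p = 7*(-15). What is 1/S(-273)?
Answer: 273/107 ≈ 2.5514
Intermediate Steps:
p = -107 (p = -2 + 7*(-15) = -2 - 105 = -107)
m = -107
S(x) = -107/x
1/S(-273) = 1/(-107/(-273)) = 1/(-107*(-1/273)) = 1/(107/273) = 273/107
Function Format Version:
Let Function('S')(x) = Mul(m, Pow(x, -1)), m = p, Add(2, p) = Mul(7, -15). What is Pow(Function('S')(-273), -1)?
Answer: Rational(273, 107) ≈ 2.5514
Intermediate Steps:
p = -107 (p = Add(-2, Mul(7, -15)) = Add(-2, -105) = -107)
m = -107
Function('S')(x) = Mul(-107, Pow(x, -1))
Pow(Function('S')(-273), -1) = Pow(Mul(-107, Pow(-273, -1)), -1) = Pow(Mul(-107, Rational(-1, 273)), -1) = Pow(Rational(107, 273), -1) = Rational(273, 107)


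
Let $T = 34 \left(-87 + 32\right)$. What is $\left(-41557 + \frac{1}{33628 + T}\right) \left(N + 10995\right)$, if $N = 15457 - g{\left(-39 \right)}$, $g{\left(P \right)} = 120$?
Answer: $- \frac{17376055021030}{15879} \approx -1.0943 \cdot 10^{9}$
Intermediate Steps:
$T = -1870$ ($T = 34 \left(-55\right) = -1870$)
$N = 15337$ ($N = 15457 - 120 = 15337$)
$\left(-41557 + \frac{1}{33628 + T}\right) \left(N + 10995\right) = \left(-41557 + \frac{1}{33628 - 1870}\right) \left(15337 + 10995\right) = \left(-41557 + \frac{1}{31758}\right) 26332 = \left(- \frac{1319767205}{31758}\right) 26332 = - \frac{17376055021030}{15879}$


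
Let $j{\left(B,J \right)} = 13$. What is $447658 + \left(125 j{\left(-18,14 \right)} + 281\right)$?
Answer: $449564$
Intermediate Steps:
$447658 + \left(125 j{\left(-18,14 \right)} + 281\right) = 447658 + \left(125 \cdot 13 + 281\right) = 447658 + \left(1625 + 281\right) = 447658 + 1906 = 449564$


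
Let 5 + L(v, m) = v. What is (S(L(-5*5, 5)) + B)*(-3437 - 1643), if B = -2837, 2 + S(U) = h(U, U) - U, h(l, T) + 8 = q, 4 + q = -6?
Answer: 14361160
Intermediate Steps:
q = -10 (q = -4 - 6 = -10)
h(l, T) = -18 (h(l, T) = -8 - 10 = -18)
L(v, m) = -5 + v
S(U) = -20 - U (S(U) = -2 + (-18 - U) = -20 - U)
(S(L(-5*5, 5)) + B)*(-3437 - 1643) = ((-20 - (-5 - 5*5)) - 2837)*(-3437 - 1643) = ((-20 - (-5 - 25)) - 2837)*(-5080) = ((-20 - 1*(-30)) - 2837)*(-5080) = ((-20 + 30) - 2837)*(-5080) = (10 - 2837)*(-5080) = -2827*(-5080) = 14361160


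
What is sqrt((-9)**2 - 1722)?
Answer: I*sqrt(1641) ≈ 40.509*I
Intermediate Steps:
sqrt((-9)**2 - 1722) = sqrt(81 - 1722) = sqrt(-1641) = I*sqrt(1641)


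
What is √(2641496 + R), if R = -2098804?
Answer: 2*√135673 ≈ 736.68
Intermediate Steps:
√(2641496 + R) = √(2641496 - 2098804) = √542692 = 2*√135673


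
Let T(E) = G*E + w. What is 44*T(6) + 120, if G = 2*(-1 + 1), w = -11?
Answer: -364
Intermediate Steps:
G = 0 (G = 2*0 = 0)
T(E) = -11 (T(E) = 0*E - 11 = 0 - 11 = -11)
44*T(6) + 120 = 44*(-11) + 120 = -484 + 120 = -364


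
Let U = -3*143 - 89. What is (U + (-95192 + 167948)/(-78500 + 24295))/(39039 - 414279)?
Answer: 14075473/10169942100 ≈ 0.0013840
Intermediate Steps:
U = -518 (U = -429 - 89 = -518)
(U + (-95192 + 167948)/(-78500 + 24295))/(39039 - 414279) = (-518 + (-95192 + 167948)/(-78500 + 24295))/(39039 - 414279) = (-518 + 72756/(-54205))/(-375240) = (-518 + 72756*(-1/54205))*(-1/375240) = (-518 - 72756/54205)*(-1/375240) = -28150946/54205*(-1/375240) = 14075473/10169942100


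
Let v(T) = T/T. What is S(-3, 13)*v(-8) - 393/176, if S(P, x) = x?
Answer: 1895/176 ≈ 10.767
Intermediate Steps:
v(T) = 1
S(-3, 13)*v(-8) - 393/176 = 13*1 - 393/176 = 13 - 393*1/176 = 13 - 393/176 = 1895/176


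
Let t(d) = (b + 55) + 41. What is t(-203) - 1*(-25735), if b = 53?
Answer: 25884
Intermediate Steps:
t(d) = 149 (t(d) = (53 + 55) + 41 = 108 + 41 = 149)
t(-203) - 1*(-25735) = 149 - 1*(-25735) = 149 + 25735 = 25884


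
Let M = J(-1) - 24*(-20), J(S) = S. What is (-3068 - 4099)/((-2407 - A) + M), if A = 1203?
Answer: 7167/3131 ≈ 2.2890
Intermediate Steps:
M = 479 (M = -1 - 24*(-20) = -1 + 480 = 479)
(-3068 - 4099)/((-2407 - A) + M) = (-3068 - 4099)/((-2407 - 1*1203) + 479) = -7167/((-2407 - 1203) + 479) = -7167/(-3610 + 479) = -7167/(-3131) = -7167*(-1/3131) = 7167/3131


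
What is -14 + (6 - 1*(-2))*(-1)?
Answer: -22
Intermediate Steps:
-14 + (6 - 1*(-2))*(-1) = -14 + (6 + 2)*(-1) = -14 + 8*(-1) = -14 - 8 = -22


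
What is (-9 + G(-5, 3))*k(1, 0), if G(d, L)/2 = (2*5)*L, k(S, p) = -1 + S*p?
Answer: -51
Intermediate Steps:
G(d, L) = 20*L (G(d, L) = 2*((2*5)*L) = 2*(10*L) = 20*L)
(-9 + G(-5, 3))*k(1, 0) = (-9 + 20*3)*(-1 + 1*0) = (-9 + 60)*(-1 + 0) = 51*(-1) = -51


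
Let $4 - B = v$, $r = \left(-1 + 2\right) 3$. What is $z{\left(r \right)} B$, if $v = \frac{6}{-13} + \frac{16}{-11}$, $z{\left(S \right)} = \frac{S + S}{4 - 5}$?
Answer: $- \frac{5076}{143} \approx -35.497$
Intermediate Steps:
$r = 3$ ($r = 1 \cdot 3 = 3$)
$z{\left(S \right)} = - 2 S$ ($z{\left(S \right)} = \frac{2 S}{-1} = 2 S \left(-1\right) = - 2 S$)
$v = - \frac{274}{143}$ ($v = 6 \left(- \frac{1}{13}\right) + 16 \left(- \frac{1}{11}\right) = - \frac{6}{13} - \frac{16}{11} = - \frac{274}{143} \approx -1.9161$)
$B = \frac{846}{143}$ ($B = 4 - - \frac{274}{143} = 4 + \frac{274}{143} = \frac{846}{143} \approx 5.9161$)
$z{\left(r \right)} B = \left(-2\right) 3 \cdot \frac{846}{143} = \left(-6\right) \frac{846}{143} = - \frac{5076}{143}$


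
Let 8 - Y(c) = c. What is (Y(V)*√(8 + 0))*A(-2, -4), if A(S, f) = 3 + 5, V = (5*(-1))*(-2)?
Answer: -32*√2 ≈ -45.255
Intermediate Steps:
V = 10 (V = -5*(-2) = 10)
Y(c) = 8 - c
A(S, f) = 8
(Y(V)*√(8 + 0))*A(-2, -4) = ((8 - 1*10)*√(8 + 0))*8 = ((8 - 10)*√8)*8 = -4*√2*8 = -32*√2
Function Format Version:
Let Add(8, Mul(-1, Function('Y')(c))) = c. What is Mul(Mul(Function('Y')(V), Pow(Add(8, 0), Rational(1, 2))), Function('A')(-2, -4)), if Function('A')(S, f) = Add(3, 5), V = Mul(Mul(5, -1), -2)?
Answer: Mul(-32, Pow(2, Rational(1, 2))) ≈ -45.255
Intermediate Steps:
V = 10 (V = Mul(-5, -2) = 10)
Function('Y')(c) = Add(8, Mul(-1, c))
Function('A')(S, f) = 8
Mul(Mul(Function('Y')(V), Pow(Add(8, 0), Rational(1, 2))), Function('A')(-2, -4)) = Mul(Mul(Add(8, Mul(-1, 10)), Pow(Add(8, 0), Rational(1, 2))), 8) = Mul(Mul(Add(8, -10), Pow(8, Rational(1, 2))), 8) = Mul(Mul(-2, Mul(2, Pow(2, Rational(1, 2)))), 8) = Mul(Mul(-4, Pow(2, Rational(1, 2))), 8) = Mul(-32, Pow(2, Rational(1, 2)))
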